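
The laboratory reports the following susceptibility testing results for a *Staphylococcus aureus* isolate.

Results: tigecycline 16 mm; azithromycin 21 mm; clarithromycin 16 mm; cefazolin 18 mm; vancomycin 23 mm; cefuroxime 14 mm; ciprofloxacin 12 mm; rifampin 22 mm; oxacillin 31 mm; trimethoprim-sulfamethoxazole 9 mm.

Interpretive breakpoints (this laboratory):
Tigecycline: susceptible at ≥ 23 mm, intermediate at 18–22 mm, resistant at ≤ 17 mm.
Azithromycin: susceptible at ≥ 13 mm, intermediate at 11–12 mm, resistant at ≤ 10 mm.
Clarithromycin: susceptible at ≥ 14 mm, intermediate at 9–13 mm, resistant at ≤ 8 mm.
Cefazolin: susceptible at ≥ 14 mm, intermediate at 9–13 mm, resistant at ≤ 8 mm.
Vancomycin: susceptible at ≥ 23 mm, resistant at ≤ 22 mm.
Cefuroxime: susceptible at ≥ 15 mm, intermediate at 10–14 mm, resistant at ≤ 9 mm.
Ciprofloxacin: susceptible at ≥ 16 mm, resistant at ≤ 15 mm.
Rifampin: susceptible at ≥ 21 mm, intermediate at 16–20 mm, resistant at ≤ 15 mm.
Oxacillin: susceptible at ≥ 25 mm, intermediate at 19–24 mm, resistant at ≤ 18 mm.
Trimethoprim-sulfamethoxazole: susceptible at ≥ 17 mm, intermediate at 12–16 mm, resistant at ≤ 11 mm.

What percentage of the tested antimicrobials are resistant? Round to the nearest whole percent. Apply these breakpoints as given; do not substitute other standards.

Tigecycline (16 mm) ≤ 17 mm ⇒ Resistant
Azithromycin 21 mm: ≥ 13 mm ⇒ susceptible
Clarithromycin 16 mm: ≥ 14 mm ⇒ susceptible
Cefazolin (18 mm) ≥ 14 mm — susceptible
Vancomycin: 23 mm is ≥ 23 mm → susceptible
Cefuroxime (14 mm) in 10–14 mm — I
Ciprofloxacin (12 mm) ≤ 15 mm ⇒ resistant
Rifampin 22 mm: ≥ 21 mm → Susceptible
Oxacillin 31 mm: ≥ 25 mm ⇒ susceptible
Trimethoprim-sulfamethoxazole: 9 mm is ≤ 11 mm — Resistant
Resistant: 3/10

30%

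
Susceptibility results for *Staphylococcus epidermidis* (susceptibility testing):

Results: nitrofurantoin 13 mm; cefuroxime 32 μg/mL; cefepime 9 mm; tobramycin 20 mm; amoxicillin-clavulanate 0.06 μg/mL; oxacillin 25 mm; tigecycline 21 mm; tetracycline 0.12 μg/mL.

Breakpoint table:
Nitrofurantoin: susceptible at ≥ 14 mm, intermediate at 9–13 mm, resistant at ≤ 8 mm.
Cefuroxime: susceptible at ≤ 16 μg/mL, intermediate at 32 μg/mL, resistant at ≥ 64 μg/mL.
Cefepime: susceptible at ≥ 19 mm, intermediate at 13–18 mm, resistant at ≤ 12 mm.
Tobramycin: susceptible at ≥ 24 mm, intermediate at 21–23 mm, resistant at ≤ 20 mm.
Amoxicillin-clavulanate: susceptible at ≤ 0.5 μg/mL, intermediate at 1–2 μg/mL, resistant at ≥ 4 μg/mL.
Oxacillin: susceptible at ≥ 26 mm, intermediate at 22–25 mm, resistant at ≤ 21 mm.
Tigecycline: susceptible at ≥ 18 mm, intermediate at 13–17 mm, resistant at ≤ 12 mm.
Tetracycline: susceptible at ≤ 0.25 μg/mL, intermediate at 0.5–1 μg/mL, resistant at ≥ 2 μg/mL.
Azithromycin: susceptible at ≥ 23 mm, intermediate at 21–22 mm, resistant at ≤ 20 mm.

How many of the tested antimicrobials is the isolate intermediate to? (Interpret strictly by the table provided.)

3

Nitrofurantoin (13 mm) in 9–13 mm → I
Cefuroxime (32 μg/mL) = 32 μg/mL ⇒ intermediate
Cefepime (9 mm) ≤ 12 mm — R
Tobramycin: 20 mm is ≤ 20 mm — Resistant
Amoxicillin-clavulanate (0.06 μg/mL) ≤ 0.5 μg/mL — S
Oxacillin: 25 mm is in 22–25 mm → I
Tigecycline (21 mm) ≥ 18 mm → susceptible
Tetracycline 0.12 μg/mL: ≤ 0.25 μg/mL — Susceptible
Intermediate: 3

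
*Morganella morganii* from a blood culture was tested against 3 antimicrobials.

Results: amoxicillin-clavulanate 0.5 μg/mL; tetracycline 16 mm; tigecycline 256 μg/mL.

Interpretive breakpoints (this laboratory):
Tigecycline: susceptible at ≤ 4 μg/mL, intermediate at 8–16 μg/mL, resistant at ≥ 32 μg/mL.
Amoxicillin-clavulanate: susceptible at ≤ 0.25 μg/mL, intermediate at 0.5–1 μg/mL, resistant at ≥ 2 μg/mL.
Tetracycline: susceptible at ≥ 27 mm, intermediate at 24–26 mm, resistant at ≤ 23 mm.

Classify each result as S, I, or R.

Amoxicillin-clavulanate: 0.5 μg/mL is in 0.5–1 μg/mL — intermediate
Tetracycline 16 mm: ≤ 23 mm ⇒ R
Tigecycline: 256 μg/mL is ≥ 32 μg/mL → Resistant

I, R, R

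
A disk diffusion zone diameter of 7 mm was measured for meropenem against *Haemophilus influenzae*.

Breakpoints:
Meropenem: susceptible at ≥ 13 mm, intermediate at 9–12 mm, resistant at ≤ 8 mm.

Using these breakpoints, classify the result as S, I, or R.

Meropenem: 7 mm is ≤ 8 mm → Resistant

Resistant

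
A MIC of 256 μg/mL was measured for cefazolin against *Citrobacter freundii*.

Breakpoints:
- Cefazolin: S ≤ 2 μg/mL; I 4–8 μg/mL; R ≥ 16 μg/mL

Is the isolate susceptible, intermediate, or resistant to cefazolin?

Cefazolin 256 μg/mL: ≥ 16 μg/mL — Resistant

R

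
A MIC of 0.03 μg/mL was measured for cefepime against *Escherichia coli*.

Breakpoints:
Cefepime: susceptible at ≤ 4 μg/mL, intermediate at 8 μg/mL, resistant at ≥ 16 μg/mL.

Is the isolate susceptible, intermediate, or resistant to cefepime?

S

Cefepime: 0.03 μg/mL is ≤ 4 μg/mL — Susceptible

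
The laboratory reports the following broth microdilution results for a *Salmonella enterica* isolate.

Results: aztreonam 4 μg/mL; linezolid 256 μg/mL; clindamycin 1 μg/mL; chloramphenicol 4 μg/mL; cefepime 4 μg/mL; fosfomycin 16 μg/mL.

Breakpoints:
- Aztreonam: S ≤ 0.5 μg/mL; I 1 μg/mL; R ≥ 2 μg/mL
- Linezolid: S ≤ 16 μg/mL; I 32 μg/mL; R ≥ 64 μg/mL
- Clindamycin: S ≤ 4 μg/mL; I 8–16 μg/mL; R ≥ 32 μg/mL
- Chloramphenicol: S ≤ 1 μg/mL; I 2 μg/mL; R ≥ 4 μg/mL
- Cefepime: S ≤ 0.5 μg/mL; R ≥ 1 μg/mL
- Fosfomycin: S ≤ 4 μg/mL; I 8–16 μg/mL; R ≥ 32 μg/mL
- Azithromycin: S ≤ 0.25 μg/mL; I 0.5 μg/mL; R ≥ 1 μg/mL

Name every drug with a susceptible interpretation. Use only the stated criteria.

clindamycin

Aztreonam: 4 μg/mL is ≥ 2 μg/mL — Resistant
Linezolid 256 μg/mL: ≥ 64 μg/mL ⇒ resistant
Clindamycin 1 μg/mL: ≤ 4 μg/mL — susceptible
Chloramphenicol (4 μg/mL) ≥ 4 μg/mL ⇒ resistant
Cefepime: 4 μg/mL is ≥ 1 μg/mL → R
Fosfomycin (16 μg/mL) in 8–16 μg/mL — Intermediate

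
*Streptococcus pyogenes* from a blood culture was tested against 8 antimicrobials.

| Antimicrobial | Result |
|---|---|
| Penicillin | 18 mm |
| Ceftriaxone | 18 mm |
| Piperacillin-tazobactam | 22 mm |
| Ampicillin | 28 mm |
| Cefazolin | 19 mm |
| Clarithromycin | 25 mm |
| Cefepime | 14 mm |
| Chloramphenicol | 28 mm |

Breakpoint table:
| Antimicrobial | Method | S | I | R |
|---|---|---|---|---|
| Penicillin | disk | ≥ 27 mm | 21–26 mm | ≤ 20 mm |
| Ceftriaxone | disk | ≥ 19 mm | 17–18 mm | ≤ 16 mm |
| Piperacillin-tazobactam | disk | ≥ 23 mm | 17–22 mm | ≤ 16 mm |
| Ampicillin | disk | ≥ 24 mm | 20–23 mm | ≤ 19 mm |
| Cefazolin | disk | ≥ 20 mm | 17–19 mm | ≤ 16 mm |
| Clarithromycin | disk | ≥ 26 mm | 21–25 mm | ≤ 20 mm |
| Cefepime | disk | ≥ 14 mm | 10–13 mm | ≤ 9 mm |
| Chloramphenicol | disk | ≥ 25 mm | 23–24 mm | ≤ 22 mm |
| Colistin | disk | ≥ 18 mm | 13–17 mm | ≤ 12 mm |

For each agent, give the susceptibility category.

R, I, I, S, I, I, S, S

Penicillin 18 mm: ≤ 20 mm ⇒ resistant
Ceftriaxone (18 mm) in 17–18 mm ⇒ I
Piperacillin-tazobactam: 22 mm is in 17–22 mm — I
Ampicillin 28 mm: ≥ 24 mm → Susceptible
Cefazolin 19 mm: in 17–19 mm → Intermediate
Clarithromycin (25 mm) in 21–25 mm → Intermediate
Cefepime: 14 mm is ≥ 14 mm → susceptible
Chloramphenicol (28 mm) ≥ 25 mm ⇒ S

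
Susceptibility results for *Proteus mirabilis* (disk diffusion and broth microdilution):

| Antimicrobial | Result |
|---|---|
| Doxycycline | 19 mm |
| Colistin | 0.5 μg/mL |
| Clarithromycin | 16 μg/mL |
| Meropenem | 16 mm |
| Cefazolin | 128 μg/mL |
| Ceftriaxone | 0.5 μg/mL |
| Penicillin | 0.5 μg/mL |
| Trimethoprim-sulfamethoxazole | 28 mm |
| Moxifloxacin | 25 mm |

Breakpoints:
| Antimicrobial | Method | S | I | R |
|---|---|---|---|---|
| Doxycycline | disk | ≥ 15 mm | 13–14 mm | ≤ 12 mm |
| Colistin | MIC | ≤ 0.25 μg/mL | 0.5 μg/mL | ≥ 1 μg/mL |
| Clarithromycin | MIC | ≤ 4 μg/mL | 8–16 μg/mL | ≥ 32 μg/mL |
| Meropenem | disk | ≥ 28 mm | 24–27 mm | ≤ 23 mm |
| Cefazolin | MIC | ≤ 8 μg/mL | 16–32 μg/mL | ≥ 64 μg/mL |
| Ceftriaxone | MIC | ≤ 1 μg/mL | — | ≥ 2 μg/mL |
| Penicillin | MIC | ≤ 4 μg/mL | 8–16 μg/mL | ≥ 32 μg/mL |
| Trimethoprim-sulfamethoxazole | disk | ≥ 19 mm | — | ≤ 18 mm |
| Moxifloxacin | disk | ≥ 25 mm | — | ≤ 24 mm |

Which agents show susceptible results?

Doxycycline (19 mm) ≥ 15 mm — S
Colistin (0.5 μg/mL) = 0.5 μg/mL — Intermediate
Clarithromycin (16 μg/mL) in 8–16 μg/mL ⇒ Intermediate
Meropenem: 16 mm is ≤ 23 mm → resistant
Cefazolin: 128 μg/mL is ≥ 64 μg/mL → Resistant
Ceftriaxone: 0.5 μg/mL is ≤ 1 μg/mL ⇒ S
Penicillin: 0.5 μg/mL is ≤ 4 μg/mL → S
Trimethoprim-sulfamethoxazole (28 mm) ≥ 19 mm ⇒ susceptible
Moxifloxacin: 25 mm is ≥ 25 mm — S

doxycycline, ceftriaxone, penicillin, trimethoprim-sulfamethoxazole, moxifloxacin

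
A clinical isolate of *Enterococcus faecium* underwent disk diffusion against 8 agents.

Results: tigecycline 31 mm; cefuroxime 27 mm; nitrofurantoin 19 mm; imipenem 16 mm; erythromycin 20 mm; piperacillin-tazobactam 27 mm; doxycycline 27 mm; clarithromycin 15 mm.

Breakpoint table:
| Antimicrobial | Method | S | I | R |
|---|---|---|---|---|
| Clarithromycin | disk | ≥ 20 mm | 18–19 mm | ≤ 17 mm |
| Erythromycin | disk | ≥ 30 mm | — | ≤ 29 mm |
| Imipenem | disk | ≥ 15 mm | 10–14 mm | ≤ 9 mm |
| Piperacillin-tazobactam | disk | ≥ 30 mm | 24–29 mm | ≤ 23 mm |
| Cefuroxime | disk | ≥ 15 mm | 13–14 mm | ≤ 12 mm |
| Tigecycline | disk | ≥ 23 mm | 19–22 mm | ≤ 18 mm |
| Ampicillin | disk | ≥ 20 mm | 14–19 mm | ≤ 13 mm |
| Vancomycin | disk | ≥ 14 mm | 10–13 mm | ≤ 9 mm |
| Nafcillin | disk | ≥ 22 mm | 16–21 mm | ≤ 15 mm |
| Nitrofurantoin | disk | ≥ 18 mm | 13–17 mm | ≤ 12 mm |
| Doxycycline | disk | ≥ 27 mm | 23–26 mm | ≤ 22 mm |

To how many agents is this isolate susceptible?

5

Tigecycline: 31 mm is ≥ 23 mm → susceptible
Cefuroxime: 27 mm is ≥ 15 mm — S
Nitrofurantoin (19 mm) ≥ 18 mm → S
Imipenem (16 mm) ≥ 15 mm → susceptible
Erythromycin (20 mm) ≤ 29 mm → R
Piperacillin-tazobactam (27 mm) in 24–29 mm — I
Doxycycline: 27 mm is ≥ 27 mm — S
Clarithromycin: 15 mm is ≤ 17 mm → Resistant
Susceptible: 5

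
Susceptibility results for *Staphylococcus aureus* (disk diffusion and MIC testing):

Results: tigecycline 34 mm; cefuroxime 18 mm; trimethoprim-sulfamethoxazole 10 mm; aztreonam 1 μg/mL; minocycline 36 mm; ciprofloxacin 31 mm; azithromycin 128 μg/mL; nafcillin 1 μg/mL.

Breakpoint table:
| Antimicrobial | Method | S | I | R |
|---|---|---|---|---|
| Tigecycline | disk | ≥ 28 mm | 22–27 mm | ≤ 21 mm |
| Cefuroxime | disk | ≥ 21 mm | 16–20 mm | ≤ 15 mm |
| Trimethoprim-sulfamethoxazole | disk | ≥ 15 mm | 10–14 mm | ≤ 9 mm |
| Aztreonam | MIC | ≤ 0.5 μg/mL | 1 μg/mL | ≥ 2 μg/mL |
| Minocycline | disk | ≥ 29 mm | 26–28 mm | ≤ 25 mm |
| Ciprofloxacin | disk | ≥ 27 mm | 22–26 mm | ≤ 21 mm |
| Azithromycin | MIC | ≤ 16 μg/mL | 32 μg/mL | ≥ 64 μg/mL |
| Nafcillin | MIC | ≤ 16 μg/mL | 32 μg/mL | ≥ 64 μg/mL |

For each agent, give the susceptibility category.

S, I, I, I, S, S, R, S

Tigecycline (34 mm) ≥ 28 mm ⇒ Susceptible
Cefuroxime (18 mm) in 16–20 mm — intermediate
Trimethoprim-sulfamethoxazole 10 mm: in 10–14 mm ⇒ intermediate
Aztreonam: 1 μg/mL is = 1 μg/mL ⇒ intermediate
Minocycline 36 mm: ≥ 29 mm ⇒ S
Ciprofloxacin 31 mm: ≥ 27 mm → S
Azithromycin 128 μg/mL: ≥ 64 μg/mL — resistant
Nafcillin (1 μg/mL) ≤ 16 μg/mL ⇒ S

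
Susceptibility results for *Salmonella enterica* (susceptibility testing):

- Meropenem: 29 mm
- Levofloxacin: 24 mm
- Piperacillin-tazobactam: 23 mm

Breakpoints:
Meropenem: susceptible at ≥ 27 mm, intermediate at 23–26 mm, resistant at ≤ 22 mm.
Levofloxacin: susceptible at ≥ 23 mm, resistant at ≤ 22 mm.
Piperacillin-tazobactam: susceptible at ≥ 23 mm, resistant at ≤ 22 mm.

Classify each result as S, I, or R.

Meropenem (29 mm) ≥ 27 mm ⇒ Susceptible
Levofloxacin 24 mm: ≥ 23 mm → susceptible
Piperacillin-tazobactam (23 mm) ≥ 23 mm → Susceptible

S, S, S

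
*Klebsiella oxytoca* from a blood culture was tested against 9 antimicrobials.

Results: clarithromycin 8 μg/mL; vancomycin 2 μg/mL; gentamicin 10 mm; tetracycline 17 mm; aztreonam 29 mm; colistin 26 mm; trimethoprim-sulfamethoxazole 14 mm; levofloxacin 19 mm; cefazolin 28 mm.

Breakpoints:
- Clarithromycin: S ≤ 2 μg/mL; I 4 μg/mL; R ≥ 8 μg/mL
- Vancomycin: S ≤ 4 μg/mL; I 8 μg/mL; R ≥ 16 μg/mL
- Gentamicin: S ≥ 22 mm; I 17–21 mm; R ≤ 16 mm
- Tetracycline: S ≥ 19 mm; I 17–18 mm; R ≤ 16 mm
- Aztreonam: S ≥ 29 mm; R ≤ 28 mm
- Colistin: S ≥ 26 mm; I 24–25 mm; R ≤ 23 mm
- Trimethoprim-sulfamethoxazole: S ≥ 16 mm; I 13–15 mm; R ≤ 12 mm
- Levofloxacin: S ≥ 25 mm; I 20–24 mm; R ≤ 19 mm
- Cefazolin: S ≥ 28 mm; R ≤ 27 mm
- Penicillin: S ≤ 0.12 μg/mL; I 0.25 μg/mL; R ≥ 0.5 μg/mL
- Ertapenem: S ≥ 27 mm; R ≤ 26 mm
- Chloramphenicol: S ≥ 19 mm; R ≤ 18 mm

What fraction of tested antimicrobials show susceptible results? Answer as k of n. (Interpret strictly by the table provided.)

Clarithromycin 8 μg/mL: ≥ 8 μg/mL → resistant
Vancomycin (2 μg/mL) ≤ 4 μg/mL ⇒ S
Gentamicin: 10 mm is ≤ 16 mm → resistant
Tetracycline: 17 mm is in 17–18 mm — Intermediate
Aztreonam (29 mm) ≥ 29 mm — Susceptible
Colistin: 26 mm is ≥ 26 mm — S
Trimethoprim-sulfamethoxazole 14 mm: in 13–15 mm → Intermediate
Levofloxacin 19 mm: ≤ 19 mm — R
Cefazolin: 28 mm is ≥ 28 mm — susceptible
Susceptible: 4/9

4 of 9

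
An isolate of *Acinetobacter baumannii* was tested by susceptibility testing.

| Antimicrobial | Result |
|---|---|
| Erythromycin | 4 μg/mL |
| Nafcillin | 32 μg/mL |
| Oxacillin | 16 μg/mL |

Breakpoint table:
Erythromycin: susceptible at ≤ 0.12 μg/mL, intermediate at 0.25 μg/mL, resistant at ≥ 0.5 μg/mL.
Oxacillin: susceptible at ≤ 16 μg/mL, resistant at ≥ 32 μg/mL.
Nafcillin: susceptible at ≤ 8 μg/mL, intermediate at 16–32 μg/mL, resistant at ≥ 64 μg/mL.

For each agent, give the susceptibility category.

R, I, S

Erythromycin (4 μg/mL) ≥ 0.5 μg/mL → Resistant
Nafcillin 32 μg/mL: in 16–32 μg/mL → intermediate
Oxacillin 16 μg/mL: ≤ 16 μg/mL → S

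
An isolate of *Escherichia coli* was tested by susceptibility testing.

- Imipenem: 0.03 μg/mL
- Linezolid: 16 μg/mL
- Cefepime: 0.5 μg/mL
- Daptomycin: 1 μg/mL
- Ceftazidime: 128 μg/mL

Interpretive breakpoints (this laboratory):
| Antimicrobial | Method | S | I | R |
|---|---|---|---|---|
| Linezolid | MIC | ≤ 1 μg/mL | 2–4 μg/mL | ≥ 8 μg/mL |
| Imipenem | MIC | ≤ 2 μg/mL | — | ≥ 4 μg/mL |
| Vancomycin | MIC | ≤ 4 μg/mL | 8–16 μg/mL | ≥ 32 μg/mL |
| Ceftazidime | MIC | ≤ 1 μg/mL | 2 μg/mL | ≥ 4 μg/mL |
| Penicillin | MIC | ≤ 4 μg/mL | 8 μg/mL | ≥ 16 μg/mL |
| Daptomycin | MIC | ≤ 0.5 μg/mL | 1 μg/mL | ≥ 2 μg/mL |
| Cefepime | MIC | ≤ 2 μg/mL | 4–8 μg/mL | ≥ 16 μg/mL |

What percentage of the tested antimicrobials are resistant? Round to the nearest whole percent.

Imipenem: 0.03 μg/mL is ≤ 2 μg/mL ⇒ S
Linezolid: 16 μg/mL is ≥ 8 μg/mL — Resistant
Cefepime (0.5 μg/mL) ≤ 2 μg/mL → Susceptible
Daptomycin 1 μg/mL: = 1 μg/mL ⇒ intermediate
Ceftazidime (128 μg/mL) ≥ 4 μg/mL — Resistant
Resistant: 2/5

40%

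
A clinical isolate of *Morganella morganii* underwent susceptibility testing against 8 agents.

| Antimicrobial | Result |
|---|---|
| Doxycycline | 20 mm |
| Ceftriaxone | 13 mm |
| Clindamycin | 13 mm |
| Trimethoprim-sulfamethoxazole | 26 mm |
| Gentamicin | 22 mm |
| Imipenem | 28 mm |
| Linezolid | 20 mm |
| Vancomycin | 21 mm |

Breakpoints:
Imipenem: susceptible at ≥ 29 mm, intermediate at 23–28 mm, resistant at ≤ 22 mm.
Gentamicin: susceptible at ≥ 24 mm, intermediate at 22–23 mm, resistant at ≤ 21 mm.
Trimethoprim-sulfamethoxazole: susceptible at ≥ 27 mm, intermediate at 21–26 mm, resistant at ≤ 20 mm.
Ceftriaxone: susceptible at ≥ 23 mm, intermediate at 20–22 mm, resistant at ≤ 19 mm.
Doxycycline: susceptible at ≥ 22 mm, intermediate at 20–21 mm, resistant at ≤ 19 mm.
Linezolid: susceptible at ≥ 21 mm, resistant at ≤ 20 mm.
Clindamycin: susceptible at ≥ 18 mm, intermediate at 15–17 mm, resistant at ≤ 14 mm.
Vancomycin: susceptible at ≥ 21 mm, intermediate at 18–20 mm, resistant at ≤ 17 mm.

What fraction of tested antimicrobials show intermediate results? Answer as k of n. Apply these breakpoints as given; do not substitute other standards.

Doxycycline 20 mm: in 20–21 mm → intermediate
Ceftriaxone (13 mm) ≤ 19 mm ⇒ resistant
Clindamycin 13 mm: ≤ 14 mm → R
Trimethoprim-sulfamethoxazole 26 mm: in 21–26 mm — I
Gentamicin: 22 mm is in 22–23 mm → intermediate
Imipenem 28 mm: in 23–28 mm → intermediate
Linezolid: 20 mm is ≤ 20 mm → Resistant
Vancomycin (21 mm) ≥ 21 mm ⇒ susceptible
Intermediate: 4/8

4 of 8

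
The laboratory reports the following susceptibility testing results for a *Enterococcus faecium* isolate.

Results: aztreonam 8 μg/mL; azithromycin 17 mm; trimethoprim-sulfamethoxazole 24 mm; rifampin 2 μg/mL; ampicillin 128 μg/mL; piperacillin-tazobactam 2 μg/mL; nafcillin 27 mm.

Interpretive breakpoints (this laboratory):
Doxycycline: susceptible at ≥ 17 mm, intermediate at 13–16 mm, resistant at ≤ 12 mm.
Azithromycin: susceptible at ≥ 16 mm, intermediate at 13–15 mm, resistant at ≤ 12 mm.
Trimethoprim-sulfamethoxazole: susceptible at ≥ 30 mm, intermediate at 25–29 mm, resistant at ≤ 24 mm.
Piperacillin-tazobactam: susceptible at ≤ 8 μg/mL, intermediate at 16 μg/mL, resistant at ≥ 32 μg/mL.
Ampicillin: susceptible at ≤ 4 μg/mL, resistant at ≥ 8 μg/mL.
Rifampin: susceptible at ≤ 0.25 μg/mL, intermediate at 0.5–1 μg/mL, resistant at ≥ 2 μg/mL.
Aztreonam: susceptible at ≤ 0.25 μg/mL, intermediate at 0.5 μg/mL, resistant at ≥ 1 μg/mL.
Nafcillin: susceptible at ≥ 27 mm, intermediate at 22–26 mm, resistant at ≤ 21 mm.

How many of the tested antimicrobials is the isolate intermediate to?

Aztreonam: 8 μg/mL is ≥ 1 μg/mL → resistant
Azithromycin (17 mm) ≥ 16 mm ⇒ susceptible
Trimethoprim-sulfamethoxazole (24 mm) ≤ 24 mm → Resistant
Rifampin (2 μg/mL) ≥ 2 μg/mL — resistant
Ampicillin (128 μg/mL) ≥ 8 μg/mL ⇒ Resistant
Piperacillin-tazobactam: 2 μg/mL is ≤ 8 μg/mL → Susceptible
Nafcillin 27 mm: ≥ 27 mm — Susceptible
Intermediate: 0

0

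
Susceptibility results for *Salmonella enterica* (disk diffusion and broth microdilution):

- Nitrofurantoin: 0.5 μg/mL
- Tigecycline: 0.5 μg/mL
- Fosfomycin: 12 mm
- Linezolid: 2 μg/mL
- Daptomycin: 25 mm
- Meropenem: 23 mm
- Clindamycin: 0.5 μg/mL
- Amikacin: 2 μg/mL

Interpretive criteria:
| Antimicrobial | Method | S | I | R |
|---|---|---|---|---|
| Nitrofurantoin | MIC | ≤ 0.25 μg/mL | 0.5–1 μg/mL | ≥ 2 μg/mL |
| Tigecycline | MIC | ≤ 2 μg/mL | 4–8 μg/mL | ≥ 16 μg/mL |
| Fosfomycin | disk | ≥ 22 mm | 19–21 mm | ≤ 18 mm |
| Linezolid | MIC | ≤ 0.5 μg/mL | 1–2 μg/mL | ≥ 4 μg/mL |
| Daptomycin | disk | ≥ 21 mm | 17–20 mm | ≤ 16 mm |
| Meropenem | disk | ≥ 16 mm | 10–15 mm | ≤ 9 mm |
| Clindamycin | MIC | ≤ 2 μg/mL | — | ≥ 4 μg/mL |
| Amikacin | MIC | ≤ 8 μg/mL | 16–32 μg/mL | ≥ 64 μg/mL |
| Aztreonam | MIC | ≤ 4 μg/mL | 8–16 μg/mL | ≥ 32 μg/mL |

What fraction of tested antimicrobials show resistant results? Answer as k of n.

Nitrofurantoin: 0.5 μg/mL is in 0.5–1 μg/mL — I
Tigecycline (0.5 μg/mL) ≤ 2 μg/mL → S
Fosfomycin: 12 mm is ≤ 18 mm → Resistant
Linezolid: 2 μg/mL is in 1–2 μg/mL → Intermediate
Daptomycin 25 mm: ≥ 21 mm → susceptible
Meropenem: 23 mm is ≥ 16 mm — susceptible
Clindamycin 0.5 μg/mL: ≤ 2 μg/mL ⇒ susceptible
Amikacin 2 μg/mL: ≤ 8 μg/mL ⇒ S
Resistant: 1/8

1 of 8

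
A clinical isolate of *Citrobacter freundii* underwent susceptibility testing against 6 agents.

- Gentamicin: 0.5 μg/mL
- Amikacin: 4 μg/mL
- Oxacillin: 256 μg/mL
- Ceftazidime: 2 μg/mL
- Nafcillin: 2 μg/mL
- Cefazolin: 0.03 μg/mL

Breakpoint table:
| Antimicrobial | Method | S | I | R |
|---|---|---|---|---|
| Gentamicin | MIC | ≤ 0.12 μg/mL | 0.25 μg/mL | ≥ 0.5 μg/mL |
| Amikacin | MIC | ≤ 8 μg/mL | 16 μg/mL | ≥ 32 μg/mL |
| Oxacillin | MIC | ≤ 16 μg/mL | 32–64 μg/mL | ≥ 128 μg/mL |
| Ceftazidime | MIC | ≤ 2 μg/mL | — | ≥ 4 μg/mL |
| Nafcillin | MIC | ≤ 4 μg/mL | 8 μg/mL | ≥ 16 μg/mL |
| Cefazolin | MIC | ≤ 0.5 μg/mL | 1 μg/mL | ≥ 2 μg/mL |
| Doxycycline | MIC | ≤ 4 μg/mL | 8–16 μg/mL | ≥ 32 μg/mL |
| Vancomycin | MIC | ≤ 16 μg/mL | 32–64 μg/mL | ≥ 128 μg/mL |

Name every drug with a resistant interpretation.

gentamicin, oxacillin

Gentamicin: 0.5 μg/mL is ≥ 0.5 μg/mL → R
Amikacin (4 μg/mL) ≤ 8 μg/mL → S
Oxacillin (256 μg/mL) ≥ 128 μg/mL → resistant
Ceftazidime: 2 μg/mL is ≤ 2 μg/mL → Susceptible
Nafcillin: 2 μg/mL is ≤ 4 μg/mL → Susceptible
Cefazolin 0.03 μg/mL: ≤ 0.5 μg/mL — S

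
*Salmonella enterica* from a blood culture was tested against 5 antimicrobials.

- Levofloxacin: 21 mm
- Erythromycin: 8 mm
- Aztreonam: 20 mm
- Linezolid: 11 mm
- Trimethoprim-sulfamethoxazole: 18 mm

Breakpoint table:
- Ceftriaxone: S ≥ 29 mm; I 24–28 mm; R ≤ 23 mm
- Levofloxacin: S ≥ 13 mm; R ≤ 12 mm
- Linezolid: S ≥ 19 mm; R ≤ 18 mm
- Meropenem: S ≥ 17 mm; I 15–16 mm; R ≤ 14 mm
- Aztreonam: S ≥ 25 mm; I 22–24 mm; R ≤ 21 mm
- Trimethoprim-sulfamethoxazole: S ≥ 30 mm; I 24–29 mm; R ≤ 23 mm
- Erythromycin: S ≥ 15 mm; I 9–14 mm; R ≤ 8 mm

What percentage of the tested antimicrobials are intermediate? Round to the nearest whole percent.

Levofloxacin: 21 mm is ≥ 13 mm → Susceptible
Erythromycin: 8 mm is ≤ 8 mm — resistant
Aztreonam (20 mm) ≤ 21 mm → R
Linezolid: 11 mm is ≤ 18 mm → resistant
Trimethoprim-sulfamethoxazole: 18 mm is ≤ 23 mm ⇒ resistant
Intermediate: 0/5

0%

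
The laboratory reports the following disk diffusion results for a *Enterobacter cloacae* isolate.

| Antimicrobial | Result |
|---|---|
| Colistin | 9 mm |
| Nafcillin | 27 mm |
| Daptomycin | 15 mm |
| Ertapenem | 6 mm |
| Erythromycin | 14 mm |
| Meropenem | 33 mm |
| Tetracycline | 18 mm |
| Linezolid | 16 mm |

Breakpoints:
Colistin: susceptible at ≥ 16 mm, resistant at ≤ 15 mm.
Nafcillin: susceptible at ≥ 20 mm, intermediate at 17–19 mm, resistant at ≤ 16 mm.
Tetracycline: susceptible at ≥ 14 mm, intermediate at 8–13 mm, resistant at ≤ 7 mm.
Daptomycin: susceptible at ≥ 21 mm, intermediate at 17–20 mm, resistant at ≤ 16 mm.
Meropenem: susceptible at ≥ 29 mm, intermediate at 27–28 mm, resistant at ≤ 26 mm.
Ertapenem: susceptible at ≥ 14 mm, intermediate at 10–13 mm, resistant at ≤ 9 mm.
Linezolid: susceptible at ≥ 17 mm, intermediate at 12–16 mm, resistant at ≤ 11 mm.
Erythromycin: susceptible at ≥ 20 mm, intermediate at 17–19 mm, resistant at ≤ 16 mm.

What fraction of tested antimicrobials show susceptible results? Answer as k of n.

3 of 8

Colistin 9 mm: ≤ 15 mm ⇒ Resistant
Nafcillin (27 mm) ≥ 20 mm — S
Daptomycin: 15 mm is ≤ 16 mm — Resistant
Ertapenem: 6 mm is ≤ 9 mm — R
Erythromycin (14 mm) ≤ 16 mm — Resistant
Meropenem (33 mm) ≥ 29 mm → Susceptible
Tetracycline: 18 mm is ≥ 14 mm — susceptible
Linezolid (16 mm) in 12–16 mm ⇒ intermediate
Susceptible: 3/8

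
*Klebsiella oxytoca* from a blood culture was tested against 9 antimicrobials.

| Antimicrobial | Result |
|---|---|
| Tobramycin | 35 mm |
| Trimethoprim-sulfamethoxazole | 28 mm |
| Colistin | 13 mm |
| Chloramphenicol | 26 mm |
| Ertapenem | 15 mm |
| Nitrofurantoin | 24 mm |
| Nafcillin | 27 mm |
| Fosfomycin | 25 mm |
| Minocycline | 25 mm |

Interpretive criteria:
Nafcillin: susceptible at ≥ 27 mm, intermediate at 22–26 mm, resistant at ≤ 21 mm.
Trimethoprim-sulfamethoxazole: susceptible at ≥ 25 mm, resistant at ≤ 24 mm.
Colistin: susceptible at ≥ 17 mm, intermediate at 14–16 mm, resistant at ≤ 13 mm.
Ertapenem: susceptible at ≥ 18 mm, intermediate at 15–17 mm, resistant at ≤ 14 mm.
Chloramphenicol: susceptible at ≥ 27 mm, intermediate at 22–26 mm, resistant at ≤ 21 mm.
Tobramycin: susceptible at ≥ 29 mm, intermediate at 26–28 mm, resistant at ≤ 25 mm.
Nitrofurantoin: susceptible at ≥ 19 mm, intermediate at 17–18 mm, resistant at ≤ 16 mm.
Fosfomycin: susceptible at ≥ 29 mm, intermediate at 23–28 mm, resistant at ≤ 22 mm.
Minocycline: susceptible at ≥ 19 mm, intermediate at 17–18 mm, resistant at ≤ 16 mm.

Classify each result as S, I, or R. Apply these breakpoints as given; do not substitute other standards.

S, S, R, I, I, S, S, I, S

Tobramycin 35 mm: ≥ 29 mm — S
Trimethoprim-sulfamethoxazole: 28 mm is ≥ 25 mm — susceptible
Colistin (13 mm) ≤ 13 mm ⇒ Resistant
Chloramphenicol: 26 mm is in 22–26 mm — intermediate
Ertapenem 15 mm: in 15–17 mm ⇒ I
Nitrofurantoin: 24 mm is ≥ 19 mm ⇒ susceptible
Nafcillin: 27 mm is ≥ 27 mm — S
Fosfomycin (25 mm) in 23–28 mm ⇒ I
Minocycline: 25 mm is ≥ 19 mm — S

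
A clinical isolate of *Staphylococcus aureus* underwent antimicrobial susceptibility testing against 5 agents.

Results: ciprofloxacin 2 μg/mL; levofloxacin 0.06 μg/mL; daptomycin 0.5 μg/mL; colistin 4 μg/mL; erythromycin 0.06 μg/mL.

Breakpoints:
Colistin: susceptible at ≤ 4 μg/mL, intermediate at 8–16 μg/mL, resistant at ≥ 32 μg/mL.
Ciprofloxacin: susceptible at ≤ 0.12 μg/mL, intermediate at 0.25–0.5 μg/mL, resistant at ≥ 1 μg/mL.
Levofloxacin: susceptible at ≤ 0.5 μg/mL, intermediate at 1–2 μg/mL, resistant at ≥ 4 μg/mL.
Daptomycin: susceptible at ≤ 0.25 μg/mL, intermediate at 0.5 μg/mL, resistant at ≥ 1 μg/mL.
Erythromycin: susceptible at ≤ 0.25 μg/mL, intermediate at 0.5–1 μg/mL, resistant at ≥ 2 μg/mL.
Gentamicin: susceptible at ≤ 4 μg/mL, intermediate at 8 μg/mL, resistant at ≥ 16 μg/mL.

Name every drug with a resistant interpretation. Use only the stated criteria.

Ciprofloxacin 2 μg/mL: ≥ 1 μg/mL — R
Levofloxacin 0.06 μg/mL: ≤ 0.5 μg/mL ⇒ S
Daptomycin: 0.5 μg/mL is = 0.5 μg/mL ⇒ intermediate
Colistin: 4 μg/mL is ≤ 4 μg/mL → Susceptible
Erythromycin: 0.06 μg/mL is ≤ 0.25 μg/mL — S

ciprofloxacin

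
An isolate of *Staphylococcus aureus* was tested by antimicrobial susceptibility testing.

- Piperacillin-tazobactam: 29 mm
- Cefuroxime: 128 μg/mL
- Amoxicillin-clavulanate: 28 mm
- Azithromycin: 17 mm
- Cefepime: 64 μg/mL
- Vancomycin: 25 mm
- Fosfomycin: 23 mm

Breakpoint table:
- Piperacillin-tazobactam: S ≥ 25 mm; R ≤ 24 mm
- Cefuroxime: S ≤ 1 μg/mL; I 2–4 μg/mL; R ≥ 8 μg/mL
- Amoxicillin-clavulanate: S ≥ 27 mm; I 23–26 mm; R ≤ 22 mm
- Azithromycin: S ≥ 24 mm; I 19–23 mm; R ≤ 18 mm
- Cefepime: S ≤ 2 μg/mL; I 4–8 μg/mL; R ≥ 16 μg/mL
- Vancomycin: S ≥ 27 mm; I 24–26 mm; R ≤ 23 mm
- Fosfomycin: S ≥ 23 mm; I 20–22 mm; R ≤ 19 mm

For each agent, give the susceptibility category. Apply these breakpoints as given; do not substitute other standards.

Piperacillin-tazobactam 29 mm: ≥ 25 mm ⇒ susceptible
Cefuroxime: 128 μg/mL is ≥ 8 μg/mL ⇒ Resistant
Amoxicillin-clavulanate (28 mm) ≥ 27 mm ⇒ susceptible
Azithromycin 17 mm: ≤ 18 mm → resistant
Cefepime: 64 μg/mL is ≥ 16 μg/mL — resistant
Vancomycin 25 mm: in 24–26 mm ⇒ Intermediate
Fosfomycin (23 mm) ≥ 23 mm — S

S, R, S, R, R, I, S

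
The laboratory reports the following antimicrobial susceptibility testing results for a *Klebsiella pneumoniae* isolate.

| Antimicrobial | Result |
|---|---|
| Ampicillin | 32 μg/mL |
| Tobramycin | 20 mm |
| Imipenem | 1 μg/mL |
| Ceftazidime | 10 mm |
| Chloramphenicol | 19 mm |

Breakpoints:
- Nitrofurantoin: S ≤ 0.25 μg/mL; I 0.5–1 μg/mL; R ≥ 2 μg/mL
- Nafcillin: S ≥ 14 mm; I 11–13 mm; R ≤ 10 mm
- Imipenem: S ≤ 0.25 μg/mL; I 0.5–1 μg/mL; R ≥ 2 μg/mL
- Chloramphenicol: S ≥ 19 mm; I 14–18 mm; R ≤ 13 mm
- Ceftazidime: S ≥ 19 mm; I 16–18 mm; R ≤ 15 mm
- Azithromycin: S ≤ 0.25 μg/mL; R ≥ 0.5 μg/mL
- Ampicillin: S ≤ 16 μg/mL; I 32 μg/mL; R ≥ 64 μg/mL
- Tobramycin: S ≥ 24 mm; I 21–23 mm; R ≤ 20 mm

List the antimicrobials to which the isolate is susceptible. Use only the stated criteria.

chloramphenicol

Ampicillin: 32 μg/mL is = 32 μg/mL ⇒ Intermediate
Tobramycin: 20 mm is ≤ 20 mm — R
Imipenem (1 μg/mL) in 0.5–1 μg/mL ⇒ I
Ceftazidime 10 mm: ≤ 15 mm — resistant
Chloramphenicol: 19 mm is ≥ 19 mm ⇒ Susceptible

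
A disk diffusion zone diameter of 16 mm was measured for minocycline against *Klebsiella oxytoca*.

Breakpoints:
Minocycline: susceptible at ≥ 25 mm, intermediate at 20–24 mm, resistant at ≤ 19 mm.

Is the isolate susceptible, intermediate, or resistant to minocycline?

Minocycline 16 mm: ≤ 19 mm → Resistant

Resistant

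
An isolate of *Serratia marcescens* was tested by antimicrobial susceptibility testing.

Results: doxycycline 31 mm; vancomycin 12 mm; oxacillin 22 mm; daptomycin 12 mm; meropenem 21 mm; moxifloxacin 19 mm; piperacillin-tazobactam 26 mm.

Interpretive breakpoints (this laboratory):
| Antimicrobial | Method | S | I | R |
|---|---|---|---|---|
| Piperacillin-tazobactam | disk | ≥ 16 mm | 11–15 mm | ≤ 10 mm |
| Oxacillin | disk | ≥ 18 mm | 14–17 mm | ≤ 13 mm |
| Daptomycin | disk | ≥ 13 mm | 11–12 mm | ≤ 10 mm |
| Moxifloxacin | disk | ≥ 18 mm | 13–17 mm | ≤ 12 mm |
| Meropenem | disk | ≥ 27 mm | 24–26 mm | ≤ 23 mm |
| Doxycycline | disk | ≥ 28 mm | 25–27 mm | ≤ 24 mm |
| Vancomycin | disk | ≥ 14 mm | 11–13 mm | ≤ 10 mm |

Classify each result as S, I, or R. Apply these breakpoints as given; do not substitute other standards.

Doxycycline 31 mm: ≥ 28 mm — Susceptible
Vancomycin (12 mm) in 11–13 mm → Intermediate
Oxacillin 22 mm: ≥ 18 mm → susceptible
Daptomycin (12 mm) in 11–12 mm → Intermediate
Meropenem 21 mm: ≤ 23 mm → resistant
Moxifloxacin 19 mm: ≥ 18 mm — Susceptible
Piperacillin-tazobactam 26 mm: ≥ 16 mm ⇒ S

S, I, S, I, R, S, S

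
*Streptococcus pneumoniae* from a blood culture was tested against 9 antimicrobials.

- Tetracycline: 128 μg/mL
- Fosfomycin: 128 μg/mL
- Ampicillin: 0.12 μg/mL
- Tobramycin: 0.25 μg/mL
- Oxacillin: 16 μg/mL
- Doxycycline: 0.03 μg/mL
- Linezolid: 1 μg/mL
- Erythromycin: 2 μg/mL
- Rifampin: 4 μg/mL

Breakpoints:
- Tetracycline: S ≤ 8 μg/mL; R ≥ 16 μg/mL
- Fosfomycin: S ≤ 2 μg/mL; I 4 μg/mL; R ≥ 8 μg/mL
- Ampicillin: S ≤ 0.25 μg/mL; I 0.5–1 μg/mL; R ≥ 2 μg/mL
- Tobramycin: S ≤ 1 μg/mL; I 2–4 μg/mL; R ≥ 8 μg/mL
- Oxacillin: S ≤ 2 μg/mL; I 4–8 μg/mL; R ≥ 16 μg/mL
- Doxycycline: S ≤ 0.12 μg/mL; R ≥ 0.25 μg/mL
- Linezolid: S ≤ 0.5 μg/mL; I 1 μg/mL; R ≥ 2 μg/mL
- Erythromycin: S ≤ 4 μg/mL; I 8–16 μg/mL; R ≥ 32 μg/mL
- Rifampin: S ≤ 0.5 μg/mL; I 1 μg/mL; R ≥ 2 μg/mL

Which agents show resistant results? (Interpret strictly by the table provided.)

tetracycline, fosfomycin, oxacillin, rifampin

Tetracycline (128 μg/mL) ≥ 16 μg/mL ⇒ Resistant
Fosfomycin 128 μg/mL: ≥ 8 μg/mL — resistant
Ampicillin: 0.12 μg/mL is ≤ 0.25 μg/mL → S
Tobramycin 0.25 μg/mL: ≤ 1 μg/mL → Susceptible
Oxacillin: 16 μg/mL is ≥ 16 μg/mL → resistant
Doxycycline: 0.03 μg/mL is ≤ 0.12 μg/mL — S
Linezolid 1 μg/mL: = 1 μg/mL — intermediate
Erythromycin 2 μg/mL: ≤ 4 μg/mL ⇒ S
Rifampin 4 μg/mL: ≥ 2 μg/mL — Resistant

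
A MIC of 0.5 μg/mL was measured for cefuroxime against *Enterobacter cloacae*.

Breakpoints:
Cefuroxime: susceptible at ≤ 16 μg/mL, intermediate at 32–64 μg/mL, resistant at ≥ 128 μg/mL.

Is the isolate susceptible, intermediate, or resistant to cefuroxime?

Cefuroxime (0.5 μg/mL) ≤ 16 μg/mL → Susceptible

S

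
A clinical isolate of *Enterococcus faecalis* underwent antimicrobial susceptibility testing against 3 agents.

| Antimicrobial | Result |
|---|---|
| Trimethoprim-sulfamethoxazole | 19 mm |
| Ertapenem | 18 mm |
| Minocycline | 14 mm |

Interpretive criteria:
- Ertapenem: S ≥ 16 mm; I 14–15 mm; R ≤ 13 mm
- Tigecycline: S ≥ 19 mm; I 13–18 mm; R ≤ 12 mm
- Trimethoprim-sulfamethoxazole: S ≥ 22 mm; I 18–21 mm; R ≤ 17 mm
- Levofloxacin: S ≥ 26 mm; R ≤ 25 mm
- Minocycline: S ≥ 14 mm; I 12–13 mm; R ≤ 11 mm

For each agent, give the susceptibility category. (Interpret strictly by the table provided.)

I, S, S

Trimethoprim-sulfamethoxazole: 19 mm is in 18–21 mm → I
Ertapenem 18 mm: ≥ 16 mm ⇒ S
Minocycline: 14 mm is ≥ 14 mm → S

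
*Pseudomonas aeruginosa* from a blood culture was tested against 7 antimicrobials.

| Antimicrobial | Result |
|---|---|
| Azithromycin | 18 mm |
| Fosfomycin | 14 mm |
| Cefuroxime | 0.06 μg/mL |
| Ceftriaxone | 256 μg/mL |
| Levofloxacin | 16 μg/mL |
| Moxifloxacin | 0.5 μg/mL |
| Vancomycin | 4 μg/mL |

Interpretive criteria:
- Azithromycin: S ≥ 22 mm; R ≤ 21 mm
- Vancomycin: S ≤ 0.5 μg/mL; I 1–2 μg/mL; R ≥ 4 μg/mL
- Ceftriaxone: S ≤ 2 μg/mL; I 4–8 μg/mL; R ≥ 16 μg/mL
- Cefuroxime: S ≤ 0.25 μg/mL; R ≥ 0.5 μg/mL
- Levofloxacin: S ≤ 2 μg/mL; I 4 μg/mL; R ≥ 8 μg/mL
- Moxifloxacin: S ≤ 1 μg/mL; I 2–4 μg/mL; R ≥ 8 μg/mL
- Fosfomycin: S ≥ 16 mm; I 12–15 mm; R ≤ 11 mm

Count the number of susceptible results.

2

Azithromycin 18 mm: ≤ 21 mm — resistant
Fosfomycin 14 mm: in 12–15 mm ⇒ Intermediate
Cefuroxime: 0.06 μg/mL is ≤ 0.25 μg/mL ⇒ susceptible
Ceftriaxone: 256 μg/mL is ≥ 16 μg/mL ⇒ R
Levofloxacin (16 μg/mL) ≥ 8 μg/mL — resistant
Moxifloxacin 0.5 μg/mL: ≤ 1 μg/mL — S
Vancomycin: 4 μg/mL is ≥ 4 μg/mL — Resistant
Susceptible: 2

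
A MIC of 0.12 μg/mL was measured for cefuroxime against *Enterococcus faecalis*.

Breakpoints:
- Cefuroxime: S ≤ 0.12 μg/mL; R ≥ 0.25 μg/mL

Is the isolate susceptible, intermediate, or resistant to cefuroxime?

Susceptible

Cefuroxime: 0.12 μg/mL is ≤ 0.12 μg/mL ⇒ Susceptible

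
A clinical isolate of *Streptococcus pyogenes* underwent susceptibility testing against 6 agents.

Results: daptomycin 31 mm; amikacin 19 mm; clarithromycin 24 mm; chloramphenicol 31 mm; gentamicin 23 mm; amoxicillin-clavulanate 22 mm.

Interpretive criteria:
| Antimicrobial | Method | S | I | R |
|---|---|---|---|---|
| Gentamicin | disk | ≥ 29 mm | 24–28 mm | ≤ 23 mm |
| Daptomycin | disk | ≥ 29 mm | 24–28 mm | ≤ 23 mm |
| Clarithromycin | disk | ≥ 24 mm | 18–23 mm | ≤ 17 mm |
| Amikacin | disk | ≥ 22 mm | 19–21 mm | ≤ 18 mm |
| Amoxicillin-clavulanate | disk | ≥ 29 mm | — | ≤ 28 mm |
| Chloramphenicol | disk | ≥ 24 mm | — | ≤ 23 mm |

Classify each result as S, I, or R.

Daptomycin 31 mm: ≥ 29 mm — susceptible
Amikacin 19 mm: in 19–21 mm → I
Clarithromycin 24 mm: ≥ 24 mm — S
Chloramphenicol (31 mm) ≥ 24 mm → susceptible
Gentamicin: 23 mm is ≤ 23 mm ⇒ Resistant
Amoxicillin-clavulanate (22 mm) ≤ 28 mm — R

S, I, S, S, R, R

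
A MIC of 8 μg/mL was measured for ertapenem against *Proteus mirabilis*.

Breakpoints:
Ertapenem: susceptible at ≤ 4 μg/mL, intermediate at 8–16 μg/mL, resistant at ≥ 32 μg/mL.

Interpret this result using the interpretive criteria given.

I

Ertapenem: 8 μg/mL is in 8–16 μg/mL → I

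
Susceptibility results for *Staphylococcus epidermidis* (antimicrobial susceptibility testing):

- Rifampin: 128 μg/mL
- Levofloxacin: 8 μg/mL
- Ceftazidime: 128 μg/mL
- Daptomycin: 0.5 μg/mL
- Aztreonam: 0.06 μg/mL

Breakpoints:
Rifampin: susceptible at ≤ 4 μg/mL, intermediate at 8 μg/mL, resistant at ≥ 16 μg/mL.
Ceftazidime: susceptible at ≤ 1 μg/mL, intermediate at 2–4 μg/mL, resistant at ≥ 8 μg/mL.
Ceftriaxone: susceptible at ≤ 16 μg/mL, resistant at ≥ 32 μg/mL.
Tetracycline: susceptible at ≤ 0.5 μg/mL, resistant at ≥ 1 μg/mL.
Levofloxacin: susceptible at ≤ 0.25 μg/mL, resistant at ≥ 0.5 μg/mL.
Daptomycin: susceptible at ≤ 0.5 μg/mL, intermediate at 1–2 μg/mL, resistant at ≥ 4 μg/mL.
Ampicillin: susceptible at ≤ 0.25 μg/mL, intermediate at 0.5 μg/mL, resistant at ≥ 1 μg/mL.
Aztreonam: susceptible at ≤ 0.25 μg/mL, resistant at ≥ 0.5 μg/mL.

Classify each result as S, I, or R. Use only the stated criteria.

R, R, R, S, S

Rifampin 128 μg/mL: ≥ 16 μg/mL ⇒ Resistant
Levofloxacin 8 μg/mL: ≥ 0.5 μg/mL → Resistant
Ceftazidime: 128 μg/mL is ≥ 8 μg/mL — resistant
Daptomycin (0.5 μg/mL) ≤ 0.5 μg/mL → susceptible
Aztreonam (0.06 μg/mL) ≤ 0.25 μg/mL — susceptible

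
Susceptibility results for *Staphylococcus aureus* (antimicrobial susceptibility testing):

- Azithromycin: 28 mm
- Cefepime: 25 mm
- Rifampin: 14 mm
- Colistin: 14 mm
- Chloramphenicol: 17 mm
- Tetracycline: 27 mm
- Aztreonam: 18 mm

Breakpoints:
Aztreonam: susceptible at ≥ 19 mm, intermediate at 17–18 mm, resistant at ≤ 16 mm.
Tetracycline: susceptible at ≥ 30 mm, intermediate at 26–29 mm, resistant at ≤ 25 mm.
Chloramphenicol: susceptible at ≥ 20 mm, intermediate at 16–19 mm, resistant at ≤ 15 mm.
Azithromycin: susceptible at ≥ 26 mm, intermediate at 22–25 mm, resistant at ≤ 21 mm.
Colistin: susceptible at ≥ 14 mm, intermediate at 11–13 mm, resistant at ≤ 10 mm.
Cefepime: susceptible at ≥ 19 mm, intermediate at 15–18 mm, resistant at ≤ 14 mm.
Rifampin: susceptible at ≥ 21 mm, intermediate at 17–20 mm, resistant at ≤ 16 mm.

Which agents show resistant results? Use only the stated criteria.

Azithromycin 28 mm: ≥ 26 mm ⇒ Susceptible
Cefepime: 25 mm is ≥ 19 mm — S
Rifampin (14 mm) ≤ 16 mm → R
Colistin 14 mm: ≥ 14 mm — susceptible
Chloramphenicol (17 mm) in 16–19 mm ⇒ intermediate
Tetracycline 27 mm: in 26–29 mm ⇒ I
Aztreonam (18 mm) in 17–18 mm → I

rifampin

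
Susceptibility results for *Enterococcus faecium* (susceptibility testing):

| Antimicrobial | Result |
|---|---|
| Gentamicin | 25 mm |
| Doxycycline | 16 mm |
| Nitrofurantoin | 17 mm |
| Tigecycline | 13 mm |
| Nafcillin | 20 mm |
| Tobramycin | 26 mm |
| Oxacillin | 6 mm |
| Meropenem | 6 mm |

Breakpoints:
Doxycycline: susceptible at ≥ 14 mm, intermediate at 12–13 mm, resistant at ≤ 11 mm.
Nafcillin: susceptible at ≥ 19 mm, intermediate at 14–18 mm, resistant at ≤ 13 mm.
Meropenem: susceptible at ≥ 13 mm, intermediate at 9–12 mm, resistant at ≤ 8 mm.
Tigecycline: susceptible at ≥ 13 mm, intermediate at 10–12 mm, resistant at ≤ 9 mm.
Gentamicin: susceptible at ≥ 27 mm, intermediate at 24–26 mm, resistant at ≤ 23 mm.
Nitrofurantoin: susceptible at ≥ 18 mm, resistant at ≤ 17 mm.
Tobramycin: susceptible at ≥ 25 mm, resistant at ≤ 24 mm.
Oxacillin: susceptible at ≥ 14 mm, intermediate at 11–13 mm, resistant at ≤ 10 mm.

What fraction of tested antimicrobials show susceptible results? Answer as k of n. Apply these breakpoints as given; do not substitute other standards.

4 of 8

Gentamicin: 25 mm is in 24–26 mm — I
Doxycycline 16 mm: ≥ 14 mm — susceptible
Nitrofurantoin (17 mm) ≤ 17 mm — Resistant
Tigecycline: 13 mm is ≥ 13 mm → Susceptible
Nafcillin (20 mm) ≥ 19 mm → S
Tobramycin: 26 mm is ≥ 25 mm ⇒ Susceptible
Oxacillin: 6 mm is ≤ 10 mm ⇒ R
Meropenem 6 mm: ≤ 8 mm → resistant
Susceptible: 4/8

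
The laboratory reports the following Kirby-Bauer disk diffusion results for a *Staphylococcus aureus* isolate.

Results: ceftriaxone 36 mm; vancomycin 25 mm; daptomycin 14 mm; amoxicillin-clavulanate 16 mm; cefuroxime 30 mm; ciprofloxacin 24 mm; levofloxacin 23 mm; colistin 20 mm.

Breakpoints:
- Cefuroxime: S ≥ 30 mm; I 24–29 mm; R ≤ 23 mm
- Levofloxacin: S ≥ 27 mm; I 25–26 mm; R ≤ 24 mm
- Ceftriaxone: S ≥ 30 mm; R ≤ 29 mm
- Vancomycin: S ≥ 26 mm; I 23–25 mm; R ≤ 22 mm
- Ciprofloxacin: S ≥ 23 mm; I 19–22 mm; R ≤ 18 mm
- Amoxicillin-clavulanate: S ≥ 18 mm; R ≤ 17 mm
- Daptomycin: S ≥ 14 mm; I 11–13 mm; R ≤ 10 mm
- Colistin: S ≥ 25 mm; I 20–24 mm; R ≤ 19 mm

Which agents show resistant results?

amoxicillin-clavulanate, levofloxacin

Ceftriaxone: 36 mm is ≥ 30 mm — S
Vancomycin (25 mm) in 23–25 mm ⇒ intermediate
Daptomycin 14 mm: ≥ 14 mm ⇒ susceptible
Amoxicillin-clavulanate 16 mm: ≤ 17 mm ⇒ Resistant
Cefuroxime: 30 mm is ≥ 30 mm — susceptible
Ciprofloxacin 24 mm: ≥ 23 mm ⇒ susceptible
Levofloxacin (23 mm) ≤ 24 mm → Resistant
Colistin 20 mm: in 20–24 mm — Intermediate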